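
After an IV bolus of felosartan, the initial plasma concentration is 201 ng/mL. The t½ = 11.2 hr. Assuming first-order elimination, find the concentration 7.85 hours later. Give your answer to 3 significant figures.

k = ln 2 / 11.2 = 0.06189 hr⁻¹
C(t) = C₀ e^(−kt) = 201 × e^(−0.06189 × 7.85) = 201 × e^(−0.4858) = 201 × 0.6152 ≈ 124 ng/mL

124 ng/mL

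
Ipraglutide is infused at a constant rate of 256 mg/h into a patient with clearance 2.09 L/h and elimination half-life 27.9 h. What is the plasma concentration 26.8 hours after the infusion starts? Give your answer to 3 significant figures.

59.5 µg/mL

Css = rate / CL = 256 / 2.09 = 122.5 µg/mL
k = ln 2 / 27.9 = 0.02484 h⁻¹
C(t) = Css (1 − e^(−kt)) = 122.5 × (1 − e^(−0.6658)) = 122.5 × 0.4861 ≈ 59.5 µg/mL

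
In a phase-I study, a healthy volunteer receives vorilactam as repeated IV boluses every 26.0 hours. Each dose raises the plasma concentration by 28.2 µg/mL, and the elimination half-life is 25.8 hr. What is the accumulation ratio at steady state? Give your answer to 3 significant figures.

k = ln 2 / 25.8 = 0.02687 hr⁻¹
Fraction remaining after one interval: e^(−kτ) = e^(−0.02687 × 26.0) = 0.4973
R = 1 / (1 − 0.4973) = 1 / 0.5027 ≈ 1.99

1.99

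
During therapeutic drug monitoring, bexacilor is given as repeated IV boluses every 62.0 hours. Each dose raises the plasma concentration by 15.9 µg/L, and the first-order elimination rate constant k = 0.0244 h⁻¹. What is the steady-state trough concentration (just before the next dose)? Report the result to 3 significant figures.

Fraction remaining after one interval: e^(−kτ) = e^(−0.02440 × 62.0) = 0.2203
R = 1 / (1 − 0.2203) = 1.283
Css,max = 15.9 × 1.283 = 20.39 µg/L
Css,min = Css,max × e^(−kτ) = 20.39 × 0.2203 ≈ 4.49 µg/L

4.49 µg/L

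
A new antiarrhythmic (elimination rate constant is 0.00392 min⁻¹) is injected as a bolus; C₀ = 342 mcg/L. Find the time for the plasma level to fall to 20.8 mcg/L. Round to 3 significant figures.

714 minutes

C(t) = C₀ e^(−kt)  ⇒  t = ln(C₀/C) / k
t = ln(342/20.8) / 0.003920 = 2.800 / 0.003920 ≈ 714 minutes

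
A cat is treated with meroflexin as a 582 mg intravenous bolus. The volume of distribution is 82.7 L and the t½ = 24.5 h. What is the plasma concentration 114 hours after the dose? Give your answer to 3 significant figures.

C₀ = dose / V = 582 / 82.7 = 7.037 µg/mL
k = ln 2 / 24.5 = 0.02829 h⁻¹
C(t) = C₀ e^(−kt) = 7.037 × e^(−0.02829 × 114) = 7.037 × e^(−3.225) = 7.037 × 0.03975 ≈ 0.280 µg/mL

0.280 µg/mL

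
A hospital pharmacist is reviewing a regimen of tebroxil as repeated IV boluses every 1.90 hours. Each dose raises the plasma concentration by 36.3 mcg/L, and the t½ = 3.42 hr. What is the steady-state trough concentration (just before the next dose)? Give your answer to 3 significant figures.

k = ln 2 / 3.42 = 0.2027 hr⁻¹
Fraction remaining after one interval: e^(−kτ) = e^(−0.2027 × 1.90) = 0.6804
R = 1 / (1 − 0.6804) = 3.129
Css,max = 36.3 × 3.129 = 113.6 mcg/L
Css,min = Css,max × e^(−kτ) = 113.6 × 0.6804 ≈ 77.3 mcg/L

77.3 mcg/L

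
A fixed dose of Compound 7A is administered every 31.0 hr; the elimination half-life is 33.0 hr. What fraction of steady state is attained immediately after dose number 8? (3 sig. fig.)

k = ln 2 / 33.0 = 0.02100 hr⁻¹
f_n = 1 − e^(−nkτ) = 1 − e^(−8 × 0.02100 × 31.0) = 1 − e^(−5.209) = 1 − 0.005467 ≈ 0.995

0.995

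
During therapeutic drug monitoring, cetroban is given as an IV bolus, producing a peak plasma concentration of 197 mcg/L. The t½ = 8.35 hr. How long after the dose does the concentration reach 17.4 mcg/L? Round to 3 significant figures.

29.2 hours

k = ln 2 / 8.35 = 0.08301 hr⁻¹
C(t) = C₀ e^(−kt)  ⇒  t = ln(C₀/C) / k
t = ln(197/17.4) / 0.08301 = 2.427 / 0.08301 ≈ 29.2 hours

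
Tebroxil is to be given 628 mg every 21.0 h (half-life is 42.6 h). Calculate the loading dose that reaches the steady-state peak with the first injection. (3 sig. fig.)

2170 mg

k = ln 2 / 42.6 = 0.01627 h⁻¹
Accumulation ratio R = 1 / (1 − e^(−kτ)) = 1 / (1 − e^(−0.01627×21.0)) = 1 / (1 − 0.7106) = 3.455
Loading dose = maintenance dose × R = 628 × 3.455 ≈ 2170 mg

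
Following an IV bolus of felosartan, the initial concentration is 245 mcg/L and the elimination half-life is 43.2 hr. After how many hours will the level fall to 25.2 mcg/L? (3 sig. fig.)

142 hours

k = ln 2 / 43.2 = 0.01605 hr⁻¹
C(t) = C₀ e^(−kt)  ⇒  t = ln(C₀/C) / k
t = ln(245/25.2) / 0.01605 = 2.274 / 0.01605 ≈ 142 hours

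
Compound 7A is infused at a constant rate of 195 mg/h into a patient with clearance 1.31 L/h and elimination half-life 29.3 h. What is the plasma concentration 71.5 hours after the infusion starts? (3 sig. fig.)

Css = rate / CL = 195 / 1.31 = 148.9 µg/mL
k = ln 2 / 29.3 = 0.02366 h⁻¹
C(t) = Css (1 − e^(−kt)) = 148.9 × (1 − e^(−1.691)) = 148.9 × 0.8158 ≈ 121 µg/mL

121 µg/mL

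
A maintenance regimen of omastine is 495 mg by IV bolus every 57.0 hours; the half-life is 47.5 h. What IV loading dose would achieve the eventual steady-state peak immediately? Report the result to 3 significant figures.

k = ln 2 / 47.5 = 0.01459 h⁻¹
Accumulation ratio R = 1 / (1 − e^(−kτ)) = 1 / (1 − e^(−0.01459×57.0)) = 1 / (1 − 0.4353) = 1.771
Loading dose = maintenance dose × R = 495 × 1.771 ≈ 877 mg

877 mg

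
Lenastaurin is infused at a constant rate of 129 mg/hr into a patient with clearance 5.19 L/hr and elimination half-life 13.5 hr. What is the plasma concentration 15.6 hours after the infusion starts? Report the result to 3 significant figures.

Css = rate / CL = 129 / 5.19 = 24.86 µg/mL
k = ln 2 / 13.5 = 0.05134 hr⁻¹
C(t) = Css (1 − e^(−kt)) = 24.86 × (1 − e^(−0.8010)) = 24.86 × 0.5511 ≈ 13.7 µg/mL

13.7 µg/mL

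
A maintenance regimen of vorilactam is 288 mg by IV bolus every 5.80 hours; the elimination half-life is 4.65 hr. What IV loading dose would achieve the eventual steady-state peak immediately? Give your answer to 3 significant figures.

498 mg

k = ln 2 / 4.65 = 0.1491 hr⁻¹
Accumulation ratio R = 1 / (1 − e^(−kτ)) = 1 / (1 − e^(−0.1491×5.80)) = 1 / (1 − 0.4212) = 1.728
Loading dose = maintenance dose × R = 288 × 1.728 ≈ 498 mg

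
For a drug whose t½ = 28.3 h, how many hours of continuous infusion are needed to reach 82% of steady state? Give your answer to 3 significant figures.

70.0 hours

k = ln 2 / 28.3 = 0.02449 h⁻¹
f = 1 − e^(−kt)  ⇒  t = −ln(1 − f) / k
t = −ln(1 − 0.82) / 0.02449 = 1.715 / 0.02449 ≈ 70.0 hours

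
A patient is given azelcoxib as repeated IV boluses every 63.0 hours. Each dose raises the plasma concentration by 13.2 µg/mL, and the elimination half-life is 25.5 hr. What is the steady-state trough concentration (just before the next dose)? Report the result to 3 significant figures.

2.91 µg/mL

k = ln 2 / 25.5 = 0.02718 hr⁻¹
Fraction remaining after one interval: e^(−kτ) = e^(−0.02718 × 63.0) = 0.1804
R = 1 / (1 − 0.1804) = 1.220
Css,max = 13.2 × 1.220 = 16.11 µg/mL
Css,min = Css,max × e^(−kτ) = 16.11 × 0.1804 ≈ 2.91 µg/mL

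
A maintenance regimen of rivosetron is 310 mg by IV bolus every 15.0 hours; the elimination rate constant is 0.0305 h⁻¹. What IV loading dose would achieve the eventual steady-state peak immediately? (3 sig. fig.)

844 mg

Accumulation ratio R = 1 / (1 − e^(−kτ)) = 1 / (1 − e^(−0.03050×15.0)) = 1 / (1 − 0.6329) = 2.724
Loading dose = maintenance dose × R = 310 × 2.724 ≈ 844 mg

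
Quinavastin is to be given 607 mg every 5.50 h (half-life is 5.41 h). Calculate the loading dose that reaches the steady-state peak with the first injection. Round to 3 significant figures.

k = ln 2 / 5.41 = 0.1281 h⁻¹
Accumulation ratio R = 1 / (1 − e^(−kτ)) = 1 / (1 − e^(−0.1281×5.50)) = 1 / (1 − 0.4943) = 1.977
Loading dose = maintenance dose × R = 607 × 1.977 ≈ 1200 mg

1200 mg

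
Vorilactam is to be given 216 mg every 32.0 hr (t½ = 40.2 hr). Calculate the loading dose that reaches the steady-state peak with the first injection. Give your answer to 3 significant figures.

509 mg

k = ln 2 / 40.2 = 0.01724 hr⁻¹
Accumulation ratio R = 1 / (1 − e^(−kτ)) = 1 / (1 − e^(−0.01724×32.0)) = 1 / (1 − 0.5759) = 2.358
Loading dose = maintenance dose × R = 216 × 2.358 ≈ 509 mg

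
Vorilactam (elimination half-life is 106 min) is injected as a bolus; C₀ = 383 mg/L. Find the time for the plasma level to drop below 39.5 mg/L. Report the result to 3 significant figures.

347 minutes

k = ln 2 / 106 = 0.006539 min⁻¹
C(t) = C₀ e^(−kt)  ⇒  t = ln(C₀/C) / k
t = ln(383/39.5) / 0.006539 = 2.272 / 0.006539 ≈ 347 minutes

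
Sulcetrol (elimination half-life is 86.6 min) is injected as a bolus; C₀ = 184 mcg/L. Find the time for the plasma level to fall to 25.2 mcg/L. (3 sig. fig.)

k = ln 2 / 86.6 = 0.008004 min⁻¹
C(t) = C₀ e^(−kt)  ⇒  t = ln(C₀/C) / k
t = ln(184/25.2) / 0.008004 = 1.988 / 0.008004 ≈ 248 minutes

248 minutes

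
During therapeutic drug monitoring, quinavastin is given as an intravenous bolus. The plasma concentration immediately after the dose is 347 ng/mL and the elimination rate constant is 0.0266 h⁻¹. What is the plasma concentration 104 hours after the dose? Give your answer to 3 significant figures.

C(t) = C₀ e^(−kt) = 347 × e^(−0.02660 × 104) = 347 × e^(−2.766) = 347 × 0.06289 ≈ 21.8 ng/mL

21.8 ng/mL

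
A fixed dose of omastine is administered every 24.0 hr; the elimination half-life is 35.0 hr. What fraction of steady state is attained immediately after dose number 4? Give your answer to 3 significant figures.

0.851

k = ln 2 / 35.0 = 0.01980 hr⁻¹
f_n = 1 − e^(−nkτ) = 1 − e^(−4 × 0.01980 × 24.0) = 1 − e^(−1.901) = 1 − 0.1494 ≈ 0.851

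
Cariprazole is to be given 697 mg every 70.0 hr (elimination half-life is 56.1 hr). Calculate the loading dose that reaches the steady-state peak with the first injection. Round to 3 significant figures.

k = ln 2 / 56.1 = 0.01236 hr⁻¹
Accumulation ratio R = 1 / (1 − e^(−kτ)) = 1 / (1 − e^(−0.01236×70.0)) = 1 / (1 − 0.4211) = 1.727
Loading dose = maintenance dose × R = 697 × 1.727 ≈ 1200 mg

1200 mg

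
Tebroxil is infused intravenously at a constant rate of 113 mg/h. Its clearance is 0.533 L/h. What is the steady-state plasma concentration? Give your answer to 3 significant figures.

212 mg/L

Css = infusion rate / CL = 113 / 0.533 ≈ 212 mg/L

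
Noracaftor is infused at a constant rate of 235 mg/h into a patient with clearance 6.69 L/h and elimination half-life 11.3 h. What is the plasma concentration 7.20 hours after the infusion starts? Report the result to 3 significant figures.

Css = rate / CL = 235 / 6.69 = 35.13 mg/L
k = ln 2 / 11.3 = 0.06134 h⁻¹
C(t) = Css (1 − e^(−kt)) = 35.13 × (1 − e^(−0.4417)) = 35.13 × 0.3570 ≈ 12.5 mg/L

12.5 mg/L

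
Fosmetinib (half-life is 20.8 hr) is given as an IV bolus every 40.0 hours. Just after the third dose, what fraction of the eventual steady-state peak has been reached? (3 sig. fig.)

0.982

k = ln 2 / 20.8 = 0.03332 hr⁻¹
f_n = 1 − e^(−nkτ) = 1 − e^(−3 × 0.03332 × 40.0) = 1 − e^(−3.999) = 1 − 0.01834 ≈ 0.982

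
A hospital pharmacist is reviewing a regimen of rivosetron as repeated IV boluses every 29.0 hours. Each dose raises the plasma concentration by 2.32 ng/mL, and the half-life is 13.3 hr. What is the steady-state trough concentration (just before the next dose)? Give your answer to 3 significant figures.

k = ln 2 / 13.3 = 0.05212 hr⁻¹
Fraction remaining after one interval: e^(−kτ) = e^(−0.05212 × 29.0) = 0.2206
R = 1 / (1 − 0.2206) = 1.283
Css,max = 2.32 × 1.283 = 2.977 ng/mL
Css,min = Css,max × e^(−kτ) = 2.977 × 0.2206 ≈ 0.657 ng/mL

0.657 ng/mL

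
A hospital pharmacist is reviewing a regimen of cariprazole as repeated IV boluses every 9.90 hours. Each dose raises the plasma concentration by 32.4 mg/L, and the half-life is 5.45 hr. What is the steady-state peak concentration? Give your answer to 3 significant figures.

45.2 mg/L

k = ln 2 / 5.45 = 0.1272 hr⁻¹
Fraction remaining after one interval: e^(−kτ) = e^(−0.1272 × 9.90) = 0.2839
R = 1 / (1 − 0.2839) = 1.396
Css,max = 32.4 × 1.396 ≈ 45.2 mg/L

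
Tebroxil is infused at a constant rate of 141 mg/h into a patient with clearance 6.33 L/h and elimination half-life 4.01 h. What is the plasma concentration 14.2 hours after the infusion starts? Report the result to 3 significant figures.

20.4 mg/L

Css = rate / CL = 141 / 6.33 = 22.27 mg/L
k = ln 2 / 4.01 = 0.1729 h⁻¹
C(t) = Css (1 − e^(−kt)) = 22.27 × (1 − e^(−2.455)) = 22.27 × 0.9141 ≈ 20.4 mg/L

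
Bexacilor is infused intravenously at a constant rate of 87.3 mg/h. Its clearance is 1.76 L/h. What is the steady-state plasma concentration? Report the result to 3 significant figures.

Css = infusion rate / CL = 87.3 / 1.76 ≈ 49.6 µg/mL

49.6 µg/mL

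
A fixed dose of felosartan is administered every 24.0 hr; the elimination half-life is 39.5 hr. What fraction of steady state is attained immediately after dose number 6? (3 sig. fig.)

k = ln 2 / 39.5 = 0.01755 hr⁻¹
f_n = 1 − e^(−nkτ) = 1 − e^(−6 × 0.01755 × 24.0) = 1 − e^(−2.527) = 1 − 0.07991 ≈ 0.920

0.920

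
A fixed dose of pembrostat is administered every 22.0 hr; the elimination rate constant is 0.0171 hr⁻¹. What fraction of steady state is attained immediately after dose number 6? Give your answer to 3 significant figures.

0.895

f_n = 1 − e^(−nkτ) = 1 − e^(−6 × 0.01710 × 22.0) = 1 − e^(−2.257) = 1 − 0.1046 ≈ 0.895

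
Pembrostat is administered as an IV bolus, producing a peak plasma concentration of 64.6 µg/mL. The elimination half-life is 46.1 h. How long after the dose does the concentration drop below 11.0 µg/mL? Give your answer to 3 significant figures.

118 hours

k = ln 2 / 46.1 = 0.01504 h⁻¹
C(t) = C₀ e^(−kt)  ⇒  t = ln(C₀/C) / k
t = ln(64.6/11.0) / 0.01504 = 1.770 / 0.01504 ≈ 118 hours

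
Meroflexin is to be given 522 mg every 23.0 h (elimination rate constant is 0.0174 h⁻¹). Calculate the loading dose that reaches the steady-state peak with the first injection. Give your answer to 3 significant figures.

1580 mg

Accumulation ratio R = 1 / (1 − e^(−kτ)) = 1 / (1 − e^(−0.01740×23.0)) = 1 / (1 − 0.6702) = 3.032
Loading dose = maintenance dose × R = 522 × 3.032 ≈ 1580 mg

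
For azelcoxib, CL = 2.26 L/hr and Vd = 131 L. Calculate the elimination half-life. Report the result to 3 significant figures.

k = CL / V = 2.26 / 131 = 0.01725 hr⁻¹
t½ = ln 2 / k = ln 2 / 0.01725 ≈ 40.2 hours

40.2 hours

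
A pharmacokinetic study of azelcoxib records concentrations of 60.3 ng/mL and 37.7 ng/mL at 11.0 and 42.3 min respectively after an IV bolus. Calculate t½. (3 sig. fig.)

46.2 minutes

k = ln(C₁/C₂) / (t₂ − t₁) = ln(60.3/37.7) / (42.3 − 11.0)
  = 0.4697 / 31.30 = 0.01501 min⁻¹
t½ = ln 2 / k = ln 2 / 0.01501 ≈ 46.2 minutes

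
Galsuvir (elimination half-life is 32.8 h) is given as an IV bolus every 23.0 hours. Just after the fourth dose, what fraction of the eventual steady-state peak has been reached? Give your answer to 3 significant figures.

k = ln 2 / 32.8 = 0.02113 h⁻¹
f_n = 1 − e^(−nkτ) = 1 − e^(−4 × 0.02113 × 23.0) = 1 − e^(−1.944) = 1 − 0.1431 ≈ 0.857

0.857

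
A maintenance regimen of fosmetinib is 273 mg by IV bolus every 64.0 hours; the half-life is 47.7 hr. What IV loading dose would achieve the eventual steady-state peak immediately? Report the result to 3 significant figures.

k = ln 2 / 47.7 = 0.01453 hr⁻¹
Accumulation ratio R = 1 / (1 − e^(−kτ)) = 1 / (1 − e^(−0.01453×64.0)) = 1 / (1 − 0.3946) = 1.652
Loading dose = maintenance dose × R = 273 × 1.652 ≈ 451 mg

451 mg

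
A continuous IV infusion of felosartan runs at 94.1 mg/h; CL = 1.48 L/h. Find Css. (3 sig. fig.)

Css = infusion rate / CL = 94.1 / 1.48 ≈ 63.6 mg/L

63.6 mg/L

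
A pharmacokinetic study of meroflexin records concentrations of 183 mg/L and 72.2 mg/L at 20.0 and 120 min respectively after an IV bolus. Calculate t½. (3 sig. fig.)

74.5 minutes

k = ln(C₁/C₂) / (t₂ − t₁) = ln(183/72.2) / (120 − 20.0)
  = 0.9300 / 100.0 = 0.009300 min⁻¹
t½ = ln 2 / k = ln 2 / 0.009300 ≈ 74.5 minutes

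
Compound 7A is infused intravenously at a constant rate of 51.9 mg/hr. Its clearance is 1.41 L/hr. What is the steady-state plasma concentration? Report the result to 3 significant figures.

36.8 mg/L

Css = infusion rate / CL = 51.9 / 1.41 ≈ 36.8 mg/L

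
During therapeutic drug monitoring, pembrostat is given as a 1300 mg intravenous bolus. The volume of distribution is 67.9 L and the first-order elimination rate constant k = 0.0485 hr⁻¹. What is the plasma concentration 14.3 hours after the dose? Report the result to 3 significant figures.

9.57 µg/mL

C₀ = dose / V = 1300 / 67.9 = 19.15 µg/mL
C(t) = C₀ e^(−kt) = 19.15 × e^(−0.04850 × 14.3) = 19.15 × e^(−0.6935) = 19.15 × 0.4998 ≈ 9.57 µg/mL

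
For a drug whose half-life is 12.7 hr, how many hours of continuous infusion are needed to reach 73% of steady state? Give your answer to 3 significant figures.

k = ln 2 / 12.7 = 0.05458 hr⁻¹
f = 1 − e^(−kt)  ⇒  t = −ln(1 − f) / k
t = −ln(1 − 0.73) / 0.05458 = 1.309 / 0.05458 ≈ 24.0 hours

24.0 hours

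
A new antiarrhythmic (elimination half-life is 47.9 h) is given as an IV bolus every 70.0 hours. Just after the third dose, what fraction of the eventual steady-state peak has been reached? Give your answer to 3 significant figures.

0.952

k = ln 2 / 47.9 = 0.01447 h⁻¹
f_n = 1 − e^(−nkτ) = 1 − e^(−3 × 0.01447 × 70.0) = 1 − e^(−3.039) = 1 − 0.04789 ≈ 0.952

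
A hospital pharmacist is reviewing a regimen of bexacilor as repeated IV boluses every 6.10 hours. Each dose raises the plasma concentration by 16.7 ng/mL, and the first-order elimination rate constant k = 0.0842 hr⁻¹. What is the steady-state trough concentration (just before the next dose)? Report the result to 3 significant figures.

24.9 ng/mL

Fraction remaining after one interval: e^(−kτ) = e^(−0.08420 × 6.10) = 0.5983
R = 1 / (1 − 0.5983) = 2.490
Css,max = 16.7 × 2.490 = 41.58 ng/mL
Css,min = Css,max × e^(−kτ) = 41.58 × 0.5983 ≈ 24.9 ng/mL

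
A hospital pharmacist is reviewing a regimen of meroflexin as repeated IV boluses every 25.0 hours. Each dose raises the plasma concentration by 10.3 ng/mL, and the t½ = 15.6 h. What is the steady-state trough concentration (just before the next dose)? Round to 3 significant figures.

k = ln 2 / 15.6 = 0.04443 h⁻¹
Fraction remaining after one interval: e^(−kτ) = e^(−0.04443 × 25.0) = 0.3293
R = 1 / (1 − 0.3293) = 1.491
Css,max = 10.3 × 1.491 = 15.36 ng/mL
Css,min = Css,max × e^(−kτ) = 15.36 × 0.3293 ≈ 5.06 ng/mL

5.06 ng/mL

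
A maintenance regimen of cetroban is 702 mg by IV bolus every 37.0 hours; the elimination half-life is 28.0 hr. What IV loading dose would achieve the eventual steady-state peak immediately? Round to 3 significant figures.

k = ln 2 / 28.0 = 0.02476 hr⁻¹
Accumulation ratio R = 1 / (1 − e^(−kτ)) = 1 / (1 − e^(−0.02476×37.0)) = 1 / (1 − 0.4001) = 1.667
Loading dose = maintenance dose × R = 702 × 1.667 ≈ 1170 mg

1170 mg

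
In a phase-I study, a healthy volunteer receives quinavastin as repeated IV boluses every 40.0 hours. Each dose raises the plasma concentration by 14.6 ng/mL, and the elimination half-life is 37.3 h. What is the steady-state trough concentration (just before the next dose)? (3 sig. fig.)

13.2 ng/mL

k = ln 2 / 37.3 = 0.01858 h⁻¹
Fraction remaining after one interval: e^(−kτ) = e^(−0.01858 × 40.0) = 0.4755
R = 1 / (1 − 0.4755) = 1.907
Css,max = 14.6 × 1.907 = 27.84 ng/mL
Css,min = Css,max × e^(−kτ) = 27.84 × 0.4755 ≈ 13.2 ng/mL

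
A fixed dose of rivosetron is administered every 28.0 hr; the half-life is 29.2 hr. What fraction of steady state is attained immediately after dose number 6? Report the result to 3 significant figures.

k = ln 2 / 29.2 = 0.02374 hr⁻¹
f_n = 1 − e^(−nkτ) = 1 − e^(−6 × 0.02374 × 28.0) = 1 − e^(−3.988) = 1 − 0.01854 ≈ 0.981

0.981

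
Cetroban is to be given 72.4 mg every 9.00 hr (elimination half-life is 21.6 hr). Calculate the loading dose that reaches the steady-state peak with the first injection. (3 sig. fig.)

289 mg

k = ln 2 / 21.6 = 0.03209 hr⁻¹
Accumulation ratio R = 1 / (1 − e^(−kτ)) = 1 / (1 − e^(−0.03209×9.00)) = 1 / (1 − 0.7492) = 3.987
Loading dose = maintenance dose × R = 72.4 × 3.987 ≈ 289 mg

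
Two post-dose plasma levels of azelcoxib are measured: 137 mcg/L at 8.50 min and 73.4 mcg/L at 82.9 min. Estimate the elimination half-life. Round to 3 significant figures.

82.6 minutes

k = ln(C₁/C₂) / (t₂ − t₁) = ln(137/73.4) / (82.9 − 8.50)
  = 0.6241 / 74.40 = 0.008388 min⁻¹
t½ = ln 2 / k = ln 2 / 0.008388 ≈ 82.6 minutes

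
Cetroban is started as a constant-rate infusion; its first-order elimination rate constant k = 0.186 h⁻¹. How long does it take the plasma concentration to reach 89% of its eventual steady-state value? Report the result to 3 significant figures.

11.9 hours

f = 1 − e^(−kt)  ⇒  t = −ln(1 − f) / k
t = −ln(1 − 0.89) / 0.1860 = 2.207 / 0.1860 ≈ 11.9 hours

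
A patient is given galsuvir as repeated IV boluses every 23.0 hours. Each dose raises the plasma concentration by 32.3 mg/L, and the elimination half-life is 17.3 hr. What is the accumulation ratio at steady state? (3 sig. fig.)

1.66

k = ln 2 / 17.3 = 0.04007 hr⁻¹
Fraction remaining after one interval: e^(−kτ) = e^(−0.04007 × 23.0) = 0.3979
R = 1 / (1 − 0.3979) = 1 / 0.6021 ≈ 1.66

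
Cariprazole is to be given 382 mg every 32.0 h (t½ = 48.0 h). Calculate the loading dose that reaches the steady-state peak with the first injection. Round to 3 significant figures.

k = ln 2 / 48.0 = 0.01444 h⁻¹
Accumulation ratio R = 1 / (1 − e^(−kτ)) = 1 / (1 − e^(−0.01444×32.0)) = 1 / (1 − 0.6300) = 2.702
Loading dose = maintenance dose × R = 382 × 2.702 ≈ 1030 mg

1030 mg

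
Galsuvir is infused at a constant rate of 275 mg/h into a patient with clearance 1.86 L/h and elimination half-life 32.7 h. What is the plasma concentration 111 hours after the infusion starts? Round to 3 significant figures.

Css = rate / CL = 275 / 1.86 = 147.8 mg/L
k = ln 2 / 32.7 = 0.02120 h⁻¹
C(t) = Css (1 − e^(−kt)) = 147.8 × (1 − e^(−2.353)) = 147.8 × 0.9049 ≈ 134 mg/L

134 mg/L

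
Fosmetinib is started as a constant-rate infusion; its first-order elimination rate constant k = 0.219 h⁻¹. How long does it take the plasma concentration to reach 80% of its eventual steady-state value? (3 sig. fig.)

7.35 hours

f = 1 − e^(−kt)  ⇒  t = −ln(1 − f) / k
t = −ln(1 − 0.8) / 0.2190 = 1.609 / 0.2190 ≈ 7.35 hours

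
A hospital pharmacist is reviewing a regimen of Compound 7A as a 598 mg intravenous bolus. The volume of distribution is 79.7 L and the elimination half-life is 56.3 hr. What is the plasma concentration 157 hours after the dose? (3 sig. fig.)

C₀ = dose / V = 598 / 79.7 = 7.503 mg/L
k = ln 2 / 56.3 = 0.01231 hr⁻¹
C(t) = C₀ e^(−kt) = 7.503 × e^(−0.01231 × 157) = 7.503 × e^(−1.933) = 7.503 × 0.1447 ≈ 1.09 mg/L

1.09 mg/L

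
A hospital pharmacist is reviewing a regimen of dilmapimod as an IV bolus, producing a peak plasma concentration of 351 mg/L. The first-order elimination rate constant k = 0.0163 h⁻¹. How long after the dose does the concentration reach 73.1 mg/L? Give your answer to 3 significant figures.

96.3 hours

C(t) = C₀ e^(−kt)  ⇒  t = ln(C₀/C) / k
t = ln(351/73.1) / 0.01630 = 1.569 / 0.01630 ≈ 96.3 hours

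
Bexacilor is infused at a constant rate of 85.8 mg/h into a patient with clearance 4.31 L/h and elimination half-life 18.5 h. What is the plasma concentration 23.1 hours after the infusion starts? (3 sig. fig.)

Css = rate / CL = 85.8 / 4.31 = 19.91 mg/L
k = ln 2 / 18.5 = 0.03747 h⁻¹
C(t) = Css (1 − e^(−kt)) = 19.91 × (1 − e^(−0.8655)) = 19.91 × 0.5792 ≈ 11.5 mg/L

11.5 mg/L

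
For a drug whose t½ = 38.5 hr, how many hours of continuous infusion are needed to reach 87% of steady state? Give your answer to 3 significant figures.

k = ln 2 / 38.5 = 0.01800 hr⁻¹
f = 1 − e^(−kt)  ⇒  t = −ln(1 − f) / k
t = −ln(1 − 0.87) / 0.01800 = 2.040 / 0.01800 ≈ 113 hours

113 hours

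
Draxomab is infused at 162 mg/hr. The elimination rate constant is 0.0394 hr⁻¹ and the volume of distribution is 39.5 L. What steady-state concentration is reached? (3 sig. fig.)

104 µg/mL

CL = k · V = 0.0394 × 39.5 = 1.556 L/hr
Css = rate / CL = 162 / 1.556 ≈ 104 µg/mL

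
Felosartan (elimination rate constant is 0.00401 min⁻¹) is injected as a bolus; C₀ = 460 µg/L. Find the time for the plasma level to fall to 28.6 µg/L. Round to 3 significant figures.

693 minutes

C(t) = C₀ e^(−kt)  ⇒  t = ln(C₀/C) / k
t = ln(460/28.6) / 0.004010 = 2.778 / 0.004010 ≈ 693 minutes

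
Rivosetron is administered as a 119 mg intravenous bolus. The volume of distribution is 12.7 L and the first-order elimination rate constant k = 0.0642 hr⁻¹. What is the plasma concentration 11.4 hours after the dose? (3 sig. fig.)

C₀ = dose / V = 119 / 12.7 = 9.370 µg/mL
C(t) = C₀ e^(−kt) = 9.370 × e^(−0.06420 × 11.4) = 9.370 × e^(−0.7319) = 9.370 × 0.4810 ≈ 4.51 µg/mL

4.51 µg/mL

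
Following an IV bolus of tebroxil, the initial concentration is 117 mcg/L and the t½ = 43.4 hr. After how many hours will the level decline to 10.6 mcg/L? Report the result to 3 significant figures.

150 hours

k = ln 2 / 43.4 = 0.01597 hr⁻¹
C(t) = C₀ e^(−kt)  ⇒  t = ln(C₀/C) / k
t = ln(117/10.6) / 0.01597 = 2.401 / 0.01597 ≈ 150 hours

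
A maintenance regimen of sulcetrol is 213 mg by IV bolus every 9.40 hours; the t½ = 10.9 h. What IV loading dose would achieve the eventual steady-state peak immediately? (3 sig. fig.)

473 mg

k = ln 2 / 10.9 = 0.06359 h⁻¹
Accumulation ratio R = 1 / (1 − e^(−kτ)) = 1 / (1 − e^(−0.06359×9.40)) = 1 / (1 − 0.5500) = 2.222
Loading dose = maintenance dose × R = 213 × 2.222 ≈ 473 mg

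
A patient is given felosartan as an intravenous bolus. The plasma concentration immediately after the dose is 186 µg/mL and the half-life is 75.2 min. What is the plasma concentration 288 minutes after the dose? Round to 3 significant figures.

13.1 µg/mL

k = ln 2 / 75.2 = 0.009217 min⁻¹
288 min is 3.830 half-lives, so C = 186 × (1/2)^3.830 = 186 × 0.07033 ≈ 13.1 µg/mL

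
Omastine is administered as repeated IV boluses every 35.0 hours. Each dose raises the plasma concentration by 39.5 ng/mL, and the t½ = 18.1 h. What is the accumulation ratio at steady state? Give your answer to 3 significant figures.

1.35

k = ln 2 / 18.1 = 0.03830 h⁻¹
Fraction remaining after one interval: e^(−kτ) = e^(−0.03830 × 35.0) = 0.2618
R = 1 / (1 − 0.2618) = 1 / 0.7382 ≈ 1.35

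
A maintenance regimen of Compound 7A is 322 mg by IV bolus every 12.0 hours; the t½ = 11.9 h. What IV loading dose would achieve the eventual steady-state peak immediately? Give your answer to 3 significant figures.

640 mg

k = ln 2 / 11.9 = 0.05825 h⁻¹
Accumulation ratio R = 1 / (1 − e^(−kτ)) = 1 / (1 − e^(−0.05825×12.0)) = 1 / (1 − 0.4971) = 1.988
Loading dose = maintenance dose × R = 322 × 1.988 ≈ 640 mg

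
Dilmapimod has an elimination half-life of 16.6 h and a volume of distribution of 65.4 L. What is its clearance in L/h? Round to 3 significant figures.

k = ln 2 / t½ = ln 2 / 16.6 = 0.04176 h⁻¹
CL = k · V = 0.04176 × 65.4 ≈ 2.73 L/h

2.73 L/h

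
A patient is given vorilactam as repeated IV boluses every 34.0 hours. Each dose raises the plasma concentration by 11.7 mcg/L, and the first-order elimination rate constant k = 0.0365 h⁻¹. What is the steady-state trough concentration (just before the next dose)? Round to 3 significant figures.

4.76 mcg/L

Fraction remaining after one interval: e^(−kτ) = e^(−0.03650 × 34.0) = 0.2891
R = 1 / (1 − 0.2891) = 1.407
Css,max = 11.7 × 1.407 = 16.46 mcg/L
Css,min = Css,max × e^(−kτ) = 16.46 × 0.2891 ≈ 4.76 mcg/L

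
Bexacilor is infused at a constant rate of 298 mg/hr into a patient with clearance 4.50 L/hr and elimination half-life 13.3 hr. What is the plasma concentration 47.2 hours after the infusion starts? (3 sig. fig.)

Css = rate / CL = 298 / 4.50 = 66.22 µg/mL
k = ln 2 / 13.3 = 0.05212 hr⁻¹
C(t) = Css (1 − e^(−kt)) = 66.22 × (1 − e^(−2.460)) = 66.22 × 0.9146 ≈ 60.6 µg/mL

60.6 µg/mL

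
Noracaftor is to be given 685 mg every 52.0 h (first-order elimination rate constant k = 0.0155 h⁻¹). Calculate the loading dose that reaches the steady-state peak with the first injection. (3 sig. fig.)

1240 mg

Accumulation ratio R = 1 / (1 − e^(−kτ)) = 1 / (1 − e^(−0.01550×52.0)) = 1 / (1 − 0.4466) = 1.807
Loading dose = maintenance dose × R = 685 × 1.807 ≈ 1240 mg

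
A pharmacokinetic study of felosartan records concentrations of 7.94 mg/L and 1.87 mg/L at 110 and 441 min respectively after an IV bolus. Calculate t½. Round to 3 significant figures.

k = ln(C₁/C₂) / (t₂ − t₁) = ln(7.94/1.87) / (441 − 110)
  = 1.446 / 331.0 = 0.004369 min⁻¹
t½ = ln 2 / k = ln 2 / 0.004369 ≈ 159 minutes

159 minutes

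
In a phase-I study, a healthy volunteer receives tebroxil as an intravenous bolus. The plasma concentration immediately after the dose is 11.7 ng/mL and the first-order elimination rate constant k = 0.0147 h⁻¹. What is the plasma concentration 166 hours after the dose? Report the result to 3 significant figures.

1.02 ng/mL

C(t) = C₀ e^(−kt) = 11.7 × e^(−0.01470 × 166) = 11.7 × e^(−2.440) = 11.7 × 0.08714 ≈ 1.02 ng/mL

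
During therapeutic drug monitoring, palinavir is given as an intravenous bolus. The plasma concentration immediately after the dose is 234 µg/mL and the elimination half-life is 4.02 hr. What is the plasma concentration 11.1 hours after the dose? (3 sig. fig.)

k = ln 2 / 4.02 = 0.1724 hr⁻¹
11.1 hr is 2.761 half-lives, so C = 234 × (1/2)^2.761 = 234 × 0.1475 ≈ 34.5 µg/mL

34.5 µg/mL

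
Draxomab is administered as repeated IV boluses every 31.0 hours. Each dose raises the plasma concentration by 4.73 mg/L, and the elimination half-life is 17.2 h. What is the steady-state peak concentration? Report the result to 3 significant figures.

k = ln 2 / 17.2 = 0.04030 h⁻¹
Fraction remaining after one interval: e^(−kτ) = e^(−0.04030 × 31.0) = 0.2867
R = 1 / (1 − 0.2867) = 1.402
Css,max = 4.73 × 1.402 ≈ 6.63 mg/L

6.63 mg/L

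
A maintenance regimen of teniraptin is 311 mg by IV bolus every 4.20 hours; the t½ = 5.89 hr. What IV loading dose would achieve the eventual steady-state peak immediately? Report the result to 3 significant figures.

797 mg

k = ln 2 / 5.89 = 0.1177 hr⁻¹
Accumulation ratio R = 1 / (1 − e^(−kτ)) = 1 / (1 − e^(−0.1177×4.20)) = 1 / (1 − 0.6100) = 2.564
Loading dose = maintenance dose × R = 311 × 2.564 ≈ 797 mg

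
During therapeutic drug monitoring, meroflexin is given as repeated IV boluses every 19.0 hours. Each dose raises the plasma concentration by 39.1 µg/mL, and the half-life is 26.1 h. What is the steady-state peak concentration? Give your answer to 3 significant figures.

k = ln 2 / 26.1 = 0.02656 h⁻¹
Fraction remaining after one interval: e^(−kτ) = e^(−0.02656 × 19.0) = 0.6038
R = 1 / (1 − 0.6038) = 2.524
Css,max = 39.1 × 2.524 ≈ 98.7 µg/mL

98.7 µg/mL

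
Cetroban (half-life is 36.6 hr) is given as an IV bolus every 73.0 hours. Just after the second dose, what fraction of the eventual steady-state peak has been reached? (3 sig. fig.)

k = ln 2 / 36.6 = 0.01894 hr⁻¹
f_n = 1 − e^(−nkτ) = 1 − e^(−2 × 0.01894 × 73.0) = 1 − e^(−2.765) = 1 − 0.06298 ≈ 0.937

0.937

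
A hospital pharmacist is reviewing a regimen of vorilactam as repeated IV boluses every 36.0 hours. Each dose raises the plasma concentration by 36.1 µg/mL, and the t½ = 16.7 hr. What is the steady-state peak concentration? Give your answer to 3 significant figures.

46.5 µg/mL

k = ln 2 / 16.7 = 0.04151 hr⁻¹
Fraction remaining after one interval: e^(−kτ) = e^(−0.04151 × 36.0) = 0.2244
R = 1 / (1 − 0.2244) = 1.289
Css,max = 36.1 × 1.289 ≈ 46.5 µg/mL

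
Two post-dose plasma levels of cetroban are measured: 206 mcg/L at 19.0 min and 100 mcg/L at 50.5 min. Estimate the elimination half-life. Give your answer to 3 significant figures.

k = ln(C₁/C₂) / (t₂ − t₁) = ln(206/100) / (50.5 − 19.0)
  = 0.7227 / 31.50 = 0.02294 min⁻¹
t½ = ln 2 / k = ln 2 / 0.02294 ≈ 30.2 minutes

30.2 minutes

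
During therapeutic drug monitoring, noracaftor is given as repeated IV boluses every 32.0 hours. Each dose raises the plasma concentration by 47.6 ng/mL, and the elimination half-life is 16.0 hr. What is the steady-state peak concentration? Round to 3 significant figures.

63.5 ng/mL

k = ln 2 / 16.0 = 0.04332 hr⁻¹
Fraction remaining after one interval: e^(−kτ) = e^(−0.04332 × 32.0) = 0.2500
R = 1 / (1 − 0.2500) = 1.333
Css,max = 47.6 × 1.333 ≈ 63.5 ng/mL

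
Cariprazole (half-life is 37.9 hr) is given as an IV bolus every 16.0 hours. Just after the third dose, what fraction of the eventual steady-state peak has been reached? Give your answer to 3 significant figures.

0.584

k = ln 2 / 37.9 = 0.01829 hr⁻¹
f_n = 1 − e^(−nkτ) = 1 − e^(−3 × 0.01829 × 16.0) = 1 − e^(−0.8779) = 1 − 0.4157 ≈ 0.584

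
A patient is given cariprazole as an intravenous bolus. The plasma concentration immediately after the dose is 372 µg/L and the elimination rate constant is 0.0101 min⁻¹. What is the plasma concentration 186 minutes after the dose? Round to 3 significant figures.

C(t) = C₀ e^(−kt) = 372 × e^(−0.01010 × 186) = 372 × e^(−1.879) = 372 × 0.1528 ≈ 56.8 µg/L

56.8 µg/L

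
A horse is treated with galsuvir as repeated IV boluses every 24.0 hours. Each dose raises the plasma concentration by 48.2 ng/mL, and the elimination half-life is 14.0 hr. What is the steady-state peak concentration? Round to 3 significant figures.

69.3 ng/mL

k = ln 2 / 14.0 = 0.04951 hr⁻¹
Fraction remaining after one interval: e^(−kτ) = e^(−0.04951 × 24.0) = 0.3048
R = 1 / (1 − 0.3048) = 1.438
Css,max = 48.2 × 1.438 ≈ 69.3 ng/mL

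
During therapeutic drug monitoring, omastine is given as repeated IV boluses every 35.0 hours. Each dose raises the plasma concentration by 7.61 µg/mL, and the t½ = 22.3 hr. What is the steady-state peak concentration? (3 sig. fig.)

k = ln 2 / 22.3 = 0.03108 hr⁻¹
Fraction remaining after one interval: e^(−kτ) = e^(−0.03108 × 35.0) = 0.3369
R = 1 / (1 − 0.3369) = 1.508
Css,max = 7.61 × 1.508 ≈ 11.5 µg/mL

11.5 µg/mL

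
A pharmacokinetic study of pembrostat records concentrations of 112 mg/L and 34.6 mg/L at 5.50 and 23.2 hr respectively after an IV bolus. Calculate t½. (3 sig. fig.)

10.4 hours

k = ln(C₁/C₂) / (t₂ − t₁) = ln(112/34.6) / (23.2 − 5.50)
  = 1.175 / 17.70 = 0.06636 hr⁻¹
t½ = ln 2 / k = ln 2 / 0.06636 ≈ 10.4 hours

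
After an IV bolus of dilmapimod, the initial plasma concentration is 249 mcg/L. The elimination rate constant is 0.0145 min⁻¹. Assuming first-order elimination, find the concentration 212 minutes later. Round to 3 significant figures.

11.5 mcg/L

C(t) = C₀ e^(−kt) = 249 × e^(−0.01450 × 212) = 249 × e^(−3.074) = 249 × 0.04624 ≈ 11.5 mcg/L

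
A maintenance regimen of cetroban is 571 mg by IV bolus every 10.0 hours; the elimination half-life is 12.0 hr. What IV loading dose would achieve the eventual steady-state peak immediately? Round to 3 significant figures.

1300 mg

k = ln 2 / 12.0 = 0.05776 hr⁻¹
Accumulation ratio R = 1 / (1 − e^(−kτ)) = 1 / (1 − e^(−0.05776×10.0)) = 1 / (1 − 0.5612) = 2.279
Loading dose = maintenance dose × R = 571 × 2.279 ≈ 1300 mg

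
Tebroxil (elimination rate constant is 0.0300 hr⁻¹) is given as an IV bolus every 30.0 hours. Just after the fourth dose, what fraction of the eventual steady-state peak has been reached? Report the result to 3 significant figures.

f_n = 1 − e^(−nkτ) = 1 − e^(−4 × 0.03000 × 30.0) = 1 − e^(−3.600) = 1 − 0.02732 ≈ 0.973

0.973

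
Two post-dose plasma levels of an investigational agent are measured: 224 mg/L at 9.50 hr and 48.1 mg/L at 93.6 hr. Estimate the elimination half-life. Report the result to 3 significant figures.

37.9 hours

k = ln(C₁/C₂) / (t₂ − t₁) = ln(224/48.1) / (93.6 − 9.50)
  = 1.538 / 84.10 = 0.01829 hr⁻¹
t½ = ln 2 / k = ln 2 / 0.01829 ≈ 37.9 hours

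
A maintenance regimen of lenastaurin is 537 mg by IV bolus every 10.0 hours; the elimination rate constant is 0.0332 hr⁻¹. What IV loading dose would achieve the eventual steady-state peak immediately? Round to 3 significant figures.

1900 mg

Accumulation ratio R = 1 / (1 − e^(−kτ)) = 1 / (1 − e^(−0.03320×10.0)) = 1 / (1 − 0.7175) = 3.540
Loading dose = maintenance dose × R = 537 × 3.540 ≈ 1900 mg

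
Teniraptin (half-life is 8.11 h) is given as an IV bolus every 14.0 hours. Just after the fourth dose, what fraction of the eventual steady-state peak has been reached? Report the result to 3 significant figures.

k = ln 2 / 8.11 = 0.08547 h⁻¹
f_n = 1 − e^(−nkτ) = 1 − e^(−4 × 0.08547 × 14.0) = 1 − e^(−4.786) = 1 − 0.008344 ≈ 0.992

0.992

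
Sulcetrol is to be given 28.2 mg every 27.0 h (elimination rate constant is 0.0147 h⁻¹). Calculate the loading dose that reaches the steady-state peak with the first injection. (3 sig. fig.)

86.1 mg

Accumulation ratio R = 1 / (1 − e^(−kτ)) = 1 / (1 − e^(−0.01470×27.0)) = 1 / (1 − 0.6724) = 3.053
Loading dose = maintenance dose × R = 28.2 × 3.053 ≈ 86.1 mg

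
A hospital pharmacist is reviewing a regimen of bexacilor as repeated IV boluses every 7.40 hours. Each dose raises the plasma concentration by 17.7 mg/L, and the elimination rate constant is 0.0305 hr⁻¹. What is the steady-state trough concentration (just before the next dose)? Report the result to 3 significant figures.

69.9 mg/L

Fraction remaining after one interval: e^(−kτ) = e^(−0.03050 × 7.40) = 0.7980
R = 1 / (1 − 0.7980) = 4.949
Css,max = 17.7 × 4.949 = 87.61 mg/L
Css,min = Css,max × e^(−kτ) = 87.61 × 0.7980 ≈ 69.9 mg/L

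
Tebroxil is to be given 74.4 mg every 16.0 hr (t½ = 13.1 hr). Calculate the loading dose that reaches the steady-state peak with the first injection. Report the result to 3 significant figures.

130 mg

k = ln 2 / 13.1 = 0.05291 hr⁻¹
Accumulation ratio R = 1 / (1 − e^(−kτ)) = 1 / (1 − e^(−0.05291×16.0)) = 1 / (1 − 0.4289) = 1.751
Loading dose = maintenance dose × R = 74.4 × 1.751 ≈ 130 mg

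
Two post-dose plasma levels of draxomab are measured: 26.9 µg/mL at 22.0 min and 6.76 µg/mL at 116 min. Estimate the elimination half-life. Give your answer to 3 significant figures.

47.2 minutes

k = ln(C₁/C₂) / (t₂ − t₁) = ln(26.9/6.76) / (116 − 22.0)
  = 1.381 / 94.00 = 0.01469 min⁻¹
t½ = ln 2 / k = ln 2 / 0.01469 ≈ 47.2 minutes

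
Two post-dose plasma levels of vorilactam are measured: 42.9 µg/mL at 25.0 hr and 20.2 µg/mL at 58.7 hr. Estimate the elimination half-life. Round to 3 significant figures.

31.0 hours

k = ln(C₁/C₂) / (t₂ − t₁) = ln(42.9/20.2) / (58.7 − 25.0)
  = 0.7532 / 33.70 = 0.02235 hr⁻¹
t½ = ln 2 / k = ln 2 / 0.02235 ≈ 31.0 hours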